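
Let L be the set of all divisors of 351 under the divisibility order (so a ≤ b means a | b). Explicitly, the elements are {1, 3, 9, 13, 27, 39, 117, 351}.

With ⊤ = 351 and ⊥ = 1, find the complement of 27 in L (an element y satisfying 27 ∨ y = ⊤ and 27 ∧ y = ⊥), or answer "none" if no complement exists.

13

Need y with 27 ∨ y = 351 and 27 ∧ y = 1.
Checking each element gives: 13.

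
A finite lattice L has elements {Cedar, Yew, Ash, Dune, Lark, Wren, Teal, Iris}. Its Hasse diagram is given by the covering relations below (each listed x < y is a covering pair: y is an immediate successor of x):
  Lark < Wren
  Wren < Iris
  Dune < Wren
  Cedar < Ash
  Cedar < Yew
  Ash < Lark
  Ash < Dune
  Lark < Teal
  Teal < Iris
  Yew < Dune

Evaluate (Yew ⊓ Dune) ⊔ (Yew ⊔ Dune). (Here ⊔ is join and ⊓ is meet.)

Dune

Yew ∧ Dune = Yew
Yew ∨ Dune = Dune
Yew ∨ Dune = Dune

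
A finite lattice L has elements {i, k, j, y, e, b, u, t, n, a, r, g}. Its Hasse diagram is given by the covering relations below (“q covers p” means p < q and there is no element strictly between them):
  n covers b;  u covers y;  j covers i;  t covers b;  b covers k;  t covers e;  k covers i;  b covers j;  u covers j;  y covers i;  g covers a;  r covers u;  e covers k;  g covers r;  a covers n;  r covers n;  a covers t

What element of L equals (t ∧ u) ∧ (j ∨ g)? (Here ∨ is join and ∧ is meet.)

t ∧ u = j
j ∨ g = g
j ∧ g = j

j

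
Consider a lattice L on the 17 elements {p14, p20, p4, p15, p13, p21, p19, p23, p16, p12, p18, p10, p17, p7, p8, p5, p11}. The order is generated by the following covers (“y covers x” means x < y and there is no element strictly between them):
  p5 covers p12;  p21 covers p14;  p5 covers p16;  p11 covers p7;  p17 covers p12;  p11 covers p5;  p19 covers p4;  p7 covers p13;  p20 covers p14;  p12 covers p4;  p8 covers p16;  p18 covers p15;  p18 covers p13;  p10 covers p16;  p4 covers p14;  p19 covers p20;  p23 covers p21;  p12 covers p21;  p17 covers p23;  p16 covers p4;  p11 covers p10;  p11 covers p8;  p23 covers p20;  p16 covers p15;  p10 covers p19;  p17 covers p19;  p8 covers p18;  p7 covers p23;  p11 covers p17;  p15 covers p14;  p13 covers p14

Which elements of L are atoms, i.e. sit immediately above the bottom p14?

p13, p15, p20, p21, p4

The atoms are exactly the elements that cover p14: p13, p15, p20, p21, p4.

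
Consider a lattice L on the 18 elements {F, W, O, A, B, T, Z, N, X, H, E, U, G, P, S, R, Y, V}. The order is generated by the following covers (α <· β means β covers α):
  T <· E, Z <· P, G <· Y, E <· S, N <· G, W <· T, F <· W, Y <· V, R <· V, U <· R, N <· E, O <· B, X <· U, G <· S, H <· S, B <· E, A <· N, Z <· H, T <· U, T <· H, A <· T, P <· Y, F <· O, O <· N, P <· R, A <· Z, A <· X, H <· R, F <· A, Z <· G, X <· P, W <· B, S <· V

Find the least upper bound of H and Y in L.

V

Common upper bounds of {H, Y}: V.
The least among these is V.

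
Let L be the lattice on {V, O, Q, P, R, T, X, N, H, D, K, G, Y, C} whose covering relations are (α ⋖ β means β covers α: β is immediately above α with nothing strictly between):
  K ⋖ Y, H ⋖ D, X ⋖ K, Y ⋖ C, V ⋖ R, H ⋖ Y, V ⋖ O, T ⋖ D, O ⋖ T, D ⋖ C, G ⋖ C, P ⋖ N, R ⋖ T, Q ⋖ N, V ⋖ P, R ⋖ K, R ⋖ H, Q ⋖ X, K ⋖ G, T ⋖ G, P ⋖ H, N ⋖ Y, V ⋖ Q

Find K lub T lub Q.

G

Common upper bounds of {K, T, Q}: C, G.
The least among these is G.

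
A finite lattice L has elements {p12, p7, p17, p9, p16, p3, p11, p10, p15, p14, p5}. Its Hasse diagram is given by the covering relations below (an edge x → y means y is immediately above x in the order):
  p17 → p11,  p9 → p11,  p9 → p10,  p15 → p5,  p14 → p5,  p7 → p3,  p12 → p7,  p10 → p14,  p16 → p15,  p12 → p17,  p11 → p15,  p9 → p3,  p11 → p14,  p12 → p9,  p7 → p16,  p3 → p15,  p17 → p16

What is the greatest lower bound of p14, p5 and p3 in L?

p9

Common lower bounds of {p14, p5, p3}: p12, p9.
The greatest among these is p9.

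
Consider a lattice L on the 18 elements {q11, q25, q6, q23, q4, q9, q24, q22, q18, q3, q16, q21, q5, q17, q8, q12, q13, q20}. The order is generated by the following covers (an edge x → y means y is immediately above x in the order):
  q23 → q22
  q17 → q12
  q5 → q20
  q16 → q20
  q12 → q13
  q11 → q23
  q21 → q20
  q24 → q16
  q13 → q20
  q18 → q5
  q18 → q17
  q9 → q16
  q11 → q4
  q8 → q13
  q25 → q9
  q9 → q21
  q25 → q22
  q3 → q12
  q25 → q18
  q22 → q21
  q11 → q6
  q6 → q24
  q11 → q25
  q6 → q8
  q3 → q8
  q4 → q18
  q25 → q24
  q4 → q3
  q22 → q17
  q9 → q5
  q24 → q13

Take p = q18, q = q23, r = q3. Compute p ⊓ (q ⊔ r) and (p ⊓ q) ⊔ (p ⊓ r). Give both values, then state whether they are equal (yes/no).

q ⊔ r = q12, so p ⊓ (q ⊔ r) = q18 ⊓ q12 = q18.
p ⊓ q = q11 and p ⊓ r = q4, so (p ⊓ q) ⊔ (p ⊓ r) = q11 ⊔ q4 = q4.
Equal: no.

q18; q4; no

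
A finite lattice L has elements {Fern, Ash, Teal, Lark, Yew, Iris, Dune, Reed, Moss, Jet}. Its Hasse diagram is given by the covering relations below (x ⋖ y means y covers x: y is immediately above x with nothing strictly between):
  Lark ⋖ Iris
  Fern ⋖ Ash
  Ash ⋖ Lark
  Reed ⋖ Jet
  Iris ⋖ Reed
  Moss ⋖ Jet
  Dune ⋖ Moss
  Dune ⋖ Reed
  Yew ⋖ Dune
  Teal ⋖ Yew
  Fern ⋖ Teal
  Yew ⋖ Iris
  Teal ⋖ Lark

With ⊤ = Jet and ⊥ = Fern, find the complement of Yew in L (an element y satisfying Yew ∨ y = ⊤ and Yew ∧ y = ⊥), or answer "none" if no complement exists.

For every candidate y, either Yew ∨ y ≠ Jet or Yew ∧ y ≠ Fern; no complement exists.

none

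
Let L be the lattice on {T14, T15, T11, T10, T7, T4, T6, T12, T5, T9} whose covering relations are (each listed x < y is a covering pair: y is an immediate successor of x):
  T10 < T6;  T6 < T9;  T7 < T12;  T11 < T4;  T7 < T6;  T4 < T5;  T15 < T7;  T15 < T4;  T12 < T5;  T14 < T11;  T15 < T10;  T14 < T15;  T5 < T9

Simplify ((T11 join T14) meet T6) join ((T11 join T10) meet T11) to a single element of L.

T11

T11 ∨ T14 = T11
T11 ∧ T6 = T14
T11 ∨ T10 = T9
T9 ∧ T11 = T11
T14 ∨ T11 = T11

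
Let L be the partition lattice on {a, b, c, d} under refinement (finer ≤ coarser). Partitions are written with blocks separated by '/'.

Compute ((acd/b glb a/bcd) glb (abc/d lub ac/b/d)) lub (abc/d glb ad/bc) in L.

a/bc/d

acd/b ∧ a/bcd = a/b/cd
abc/d ∨ ac/b/d = abc/d
a/b/cd ∧ abc/d = a/b/c/d
abc/d ∧ ad/bc = a/bc/d
a/b/c/d ∨ a/bc/d = a/bc/d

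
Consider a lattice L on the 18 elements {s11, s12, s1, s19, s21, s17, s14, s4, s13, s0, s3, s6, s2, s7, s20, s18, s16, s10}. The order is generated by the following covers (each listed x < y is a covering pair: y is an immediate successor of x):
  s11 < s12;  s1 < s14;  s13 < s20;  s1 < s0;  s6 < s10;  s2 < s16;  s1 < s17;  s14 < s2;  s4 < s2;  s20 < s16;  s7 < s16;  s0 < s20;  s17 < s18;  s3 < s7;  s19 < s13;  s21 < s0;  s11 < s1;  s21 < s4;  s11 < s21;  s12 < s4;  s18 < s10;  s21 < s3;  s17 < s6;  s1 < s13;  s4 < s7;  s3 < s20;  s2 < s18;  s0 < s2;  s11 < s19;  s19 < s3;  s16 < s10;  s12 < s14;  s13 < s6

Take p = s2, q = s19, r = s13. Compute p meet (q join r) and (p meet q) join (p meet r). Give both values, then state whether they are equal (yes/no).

s1; s1; yes

q join r = s13, so p meet (q join r) = s2 meet s13 = s1.
p meet q = s11 and p meet r = s1, so (p meet q) join (p meet r) = s11 join s1 = s1.
Equal: yes.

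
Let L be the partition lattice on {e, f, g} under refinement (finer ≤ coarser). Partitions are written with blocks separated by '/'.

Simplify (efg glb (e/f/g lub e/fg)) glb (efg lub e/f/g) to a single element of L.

e/fg

e/f/g ∨ e/fg = e/fg
efg ∧ e/fg = e/fg
efg ∨ e/f/g = efg
e/fg ∧ efg = e/fg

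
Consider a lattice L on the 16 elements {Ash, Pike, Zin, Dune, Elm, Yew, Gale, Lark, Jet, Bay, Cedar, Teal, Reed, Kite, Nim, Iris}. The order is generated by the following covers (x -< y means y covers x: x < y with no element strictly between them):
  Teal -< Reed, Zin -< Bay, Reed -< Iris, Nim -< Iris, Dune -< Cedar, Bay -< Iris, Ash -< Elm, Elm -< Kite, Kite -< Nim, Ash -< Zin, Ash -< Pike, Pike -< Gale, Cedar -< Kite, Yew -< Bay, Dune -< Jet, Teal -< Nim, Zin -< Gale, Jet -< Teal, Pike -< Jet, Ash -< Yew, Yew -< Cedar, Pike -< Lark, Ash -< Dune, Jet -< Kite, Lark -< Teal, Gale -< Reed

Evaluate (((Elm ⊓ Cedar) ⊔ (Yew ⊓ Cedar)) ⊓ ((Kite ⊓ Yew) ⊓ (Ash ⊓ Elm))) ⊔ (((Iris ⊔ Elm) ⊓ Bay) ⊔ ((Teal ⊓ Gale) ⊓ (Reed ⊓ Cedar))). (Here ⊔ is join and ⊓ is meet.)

Bay

Elm ∧ Cedar = Ash
Yew ∧ Cedar = Yew
Ash ∨ Yew = Yew
Kite ∧ Yew = Yew
Ash ∧ Elm = Ash
Yew ∧ Ash = Ash
Yew ∧ Ash = Ash
Iris ∨ Elm = Iris
Iris ∧ Bay = Bay
Teal ∧ Gale = Pike
Reed ∧ Cedar = Dune
Pike ∧ Dune = Ash
Bay ∨ Ash = Bay
Ash ∨ Bay = Bay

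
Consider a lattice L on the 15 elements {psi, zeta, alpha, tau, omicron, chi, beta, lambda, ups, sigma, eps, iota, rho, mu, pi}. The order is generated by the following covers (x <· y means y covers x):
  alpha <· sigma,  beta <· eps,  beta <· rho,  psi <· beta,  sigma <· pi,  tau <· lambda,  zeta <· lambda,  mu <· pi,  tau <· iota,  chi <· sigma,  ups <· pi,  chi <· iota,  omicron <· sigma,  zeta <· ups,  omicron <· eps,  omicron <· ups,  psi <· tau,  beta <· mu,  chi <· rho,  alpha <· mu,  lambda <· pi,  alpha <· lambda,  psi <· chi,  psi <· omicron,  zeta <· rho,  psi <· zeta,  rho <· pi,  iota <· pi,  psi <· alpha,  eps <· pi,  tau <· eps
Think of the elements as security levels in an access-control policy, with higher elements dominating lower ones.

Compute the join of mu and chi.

pi

Common upper bounds of {mu, chi}: pi.
The least among these is pi.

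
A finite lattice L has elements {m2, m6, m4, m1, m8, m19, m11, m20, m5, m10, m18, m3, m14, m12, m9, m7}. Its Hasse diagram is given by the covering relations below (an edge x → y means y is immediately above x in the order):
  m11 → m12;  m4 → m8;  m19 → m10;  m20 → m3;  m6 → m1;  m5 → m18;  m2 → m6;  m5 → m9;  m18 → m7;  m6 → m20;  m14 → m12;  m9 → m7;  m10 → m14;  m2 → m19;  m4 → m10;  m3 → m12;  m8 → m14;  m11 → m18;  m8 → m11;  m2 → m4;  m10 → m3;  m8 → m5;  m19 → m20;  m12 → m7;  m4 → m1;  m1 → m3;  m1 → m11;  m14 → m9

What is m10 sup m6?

m3

Common upper bounds of {m10, m6}: m12, m3, m7.
The least among these is m3.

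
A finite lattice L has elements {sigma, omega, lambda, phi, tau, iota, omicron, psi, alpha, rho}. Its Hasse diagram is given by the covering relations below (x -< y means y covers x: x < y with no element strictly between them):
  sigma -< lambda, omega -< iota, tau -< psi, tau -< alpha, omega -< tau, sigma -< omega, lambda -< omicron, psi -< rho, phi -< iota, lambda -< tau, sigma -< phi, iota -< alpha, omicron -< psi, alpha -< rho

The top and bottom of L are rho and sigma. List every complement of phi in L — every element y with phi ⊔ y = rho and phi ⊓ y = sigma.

Need y with phi ∨ y = rho and phi ∧ y = sigma.
Checking each element gives: omicron, psi.

omicron, psi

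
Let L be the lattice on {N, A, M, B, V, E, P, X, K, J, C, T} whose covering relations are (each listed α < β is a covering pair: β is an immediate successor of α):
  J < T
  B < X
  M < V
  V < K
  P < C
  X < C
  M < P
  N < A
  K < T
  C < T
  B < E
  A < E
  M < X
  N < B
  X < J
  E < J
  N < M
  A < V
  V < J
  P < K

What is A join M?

Common upper bounds of {A, M}: J, K, T, V.
The least among these is V.

V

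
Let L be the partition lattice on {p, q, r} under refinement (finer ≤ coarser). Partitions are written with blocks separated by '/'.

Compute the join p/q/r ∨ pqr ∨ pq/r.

pqr

Common upper bounds of {p/q/r, pqr, pq/r}: pqr.
The least among these is pqr.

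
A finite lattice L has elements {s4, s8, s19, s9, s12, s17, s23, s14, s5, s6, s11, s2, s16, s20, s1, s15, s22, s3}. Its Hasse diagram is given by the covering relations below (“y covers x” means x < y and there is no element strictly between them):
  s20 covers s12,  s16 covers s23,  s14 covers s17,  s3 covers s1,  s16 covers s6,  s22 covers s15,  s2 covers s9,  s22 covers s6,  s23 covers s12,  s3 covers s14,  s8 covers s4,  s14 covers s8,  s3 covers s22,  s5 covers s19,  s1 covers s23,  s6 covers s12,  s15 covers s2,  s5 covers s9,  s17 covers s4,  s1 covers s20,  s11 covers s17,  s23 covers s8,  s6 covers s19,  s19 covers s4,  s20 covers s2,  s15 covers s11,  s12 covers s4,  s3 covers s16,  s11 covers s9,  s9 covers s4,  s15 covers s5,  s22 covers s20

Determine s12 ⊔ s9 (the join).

Common upper bounds of {s12, s9}: s1, s20, s22, s3.
The least among these is s20.

s20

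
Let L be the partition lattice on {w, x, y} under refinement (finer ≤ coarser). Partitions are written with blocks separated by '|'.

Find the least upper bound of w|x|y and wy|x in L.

The join of w|x|y and wy|x merges any blocks that overlap across the partitions, giving wy|x.

wy|x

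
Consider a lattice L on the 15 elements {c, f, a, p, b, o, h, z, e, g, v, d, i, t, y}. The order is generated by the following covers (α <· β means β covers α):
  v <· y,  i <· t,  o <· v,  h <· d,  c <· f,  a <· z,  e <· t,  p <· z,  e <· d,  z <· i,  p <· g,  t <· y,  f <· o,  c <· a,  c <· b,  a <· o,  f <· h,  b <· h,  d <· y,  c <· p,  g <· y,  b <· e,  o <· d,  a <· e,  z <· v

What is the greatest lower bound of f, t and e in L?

Common lower bounds of {f, t, e}: c.
The greatest among these is c.

c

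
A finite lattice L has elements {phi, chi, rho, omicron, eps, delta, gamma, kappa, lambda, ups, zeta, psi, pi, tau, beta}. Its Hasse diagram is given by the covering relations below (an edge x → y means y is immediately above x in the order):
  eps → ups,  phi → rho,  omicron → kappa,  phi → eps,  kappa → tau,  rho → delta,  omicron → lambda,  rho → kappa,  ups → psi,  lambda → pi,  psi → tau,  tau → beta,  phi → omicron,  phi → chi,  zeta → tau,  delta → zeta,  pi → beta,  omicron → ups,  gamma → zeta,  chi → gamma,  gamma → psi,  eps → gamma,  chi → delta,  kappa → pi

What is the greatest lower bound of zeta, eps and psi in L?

eps

Common lower bounds of {zeta, eps, psi}: eps, phi.
The greatest among these is eps.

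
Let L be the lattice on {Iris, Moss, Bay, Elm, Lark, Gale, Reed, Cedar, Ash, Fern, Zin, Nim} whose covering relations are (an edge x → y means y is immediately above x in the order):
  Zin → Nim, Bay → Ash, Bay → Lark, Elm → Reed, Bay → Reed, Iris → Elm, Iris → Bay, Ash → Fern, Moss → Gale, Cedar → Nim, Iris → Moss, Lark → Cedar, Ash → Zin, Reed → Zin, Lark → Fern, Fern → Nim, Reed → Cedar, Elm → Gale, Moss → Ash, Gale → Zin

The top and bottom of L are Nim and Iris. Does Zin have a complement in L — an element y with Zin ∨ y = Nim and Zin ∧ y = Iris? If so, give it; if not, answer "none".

none

For every candidate y, either Zin ∨ y ≠ Nim or Zin ∧ y ≠ Iris; no complement exists.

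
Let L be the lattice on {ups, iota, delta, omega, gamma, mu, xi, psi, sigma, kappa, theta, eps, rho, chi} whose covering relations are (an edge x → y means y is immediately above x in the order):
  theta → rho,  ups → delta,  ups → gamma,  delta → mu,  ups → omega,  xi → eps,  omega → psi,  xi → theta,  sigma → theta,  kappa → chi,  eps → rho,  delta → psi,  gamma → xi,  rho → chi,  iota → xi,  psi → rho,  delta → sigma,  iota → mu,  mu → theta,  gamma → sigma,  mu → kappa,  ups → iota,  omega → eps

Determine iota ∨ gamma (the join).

xi

Common upper bounds of {iota, gamma}: chi, eps, rho, theta, xi.
The least among these is xi.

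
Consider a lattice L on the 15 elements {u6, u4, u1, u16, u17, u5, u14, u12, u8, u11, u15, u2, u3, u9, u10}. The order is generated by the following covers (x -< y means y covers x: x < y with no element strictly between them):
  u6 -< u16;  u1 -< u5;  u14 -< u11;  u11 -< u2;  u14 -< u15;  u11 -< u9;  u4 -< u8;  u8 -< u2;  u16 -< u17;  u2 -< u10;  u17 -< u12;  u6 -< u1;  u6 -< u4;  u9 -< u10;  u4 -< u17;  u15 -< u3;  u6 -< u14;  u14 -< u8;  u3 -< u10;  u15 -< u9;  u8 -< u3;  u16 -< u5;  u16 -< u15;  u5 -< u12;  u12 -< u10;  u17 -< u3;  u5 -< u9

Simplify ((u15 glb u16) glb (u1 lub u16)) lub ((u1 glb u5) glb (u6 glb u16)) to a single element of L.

u15 ∧ u16 = u16
u1 ∨ u16 = u5
u16 ∧ u5 = u16
u1 ∧ u5 = u1
u6 ∧ u16 = u6
u1 ∧ u6 = u6
u16 ∨ u6 = u16

u16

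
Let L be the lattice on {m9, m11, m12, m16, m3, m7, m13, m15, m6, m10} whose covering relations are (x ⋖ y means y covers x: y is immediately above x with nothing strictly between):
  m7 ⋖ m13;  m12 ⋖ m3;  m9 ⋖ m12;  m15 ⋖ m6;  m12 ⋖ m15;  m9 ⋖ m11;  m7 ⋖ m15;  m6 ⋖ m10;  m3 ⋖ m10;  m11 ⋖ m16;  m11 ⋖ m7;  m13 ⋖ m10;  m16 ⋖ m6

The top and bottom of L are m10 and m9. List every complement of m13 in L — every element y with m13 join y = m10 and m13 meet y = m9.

Need y with m13 ∨ y = m10 and m13 ∧ y = m9.
Checking each element gives: m12, m3.

m12, m3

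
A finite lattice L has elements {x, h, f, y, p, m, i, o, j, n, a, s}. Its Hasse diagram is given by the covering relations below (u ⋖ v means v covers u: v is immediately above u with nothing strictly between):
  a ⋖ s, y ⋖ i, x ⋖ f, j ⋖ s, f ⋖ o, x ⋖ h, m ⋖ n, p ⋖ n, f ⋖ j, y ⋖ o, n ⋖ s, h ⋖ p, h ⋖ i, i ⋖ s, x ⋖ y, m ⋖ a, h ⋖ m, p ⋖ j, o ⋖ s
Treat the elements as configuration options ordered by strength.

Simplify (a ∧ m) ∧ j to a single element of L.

h

a ∧ m = m
m ∧ j = h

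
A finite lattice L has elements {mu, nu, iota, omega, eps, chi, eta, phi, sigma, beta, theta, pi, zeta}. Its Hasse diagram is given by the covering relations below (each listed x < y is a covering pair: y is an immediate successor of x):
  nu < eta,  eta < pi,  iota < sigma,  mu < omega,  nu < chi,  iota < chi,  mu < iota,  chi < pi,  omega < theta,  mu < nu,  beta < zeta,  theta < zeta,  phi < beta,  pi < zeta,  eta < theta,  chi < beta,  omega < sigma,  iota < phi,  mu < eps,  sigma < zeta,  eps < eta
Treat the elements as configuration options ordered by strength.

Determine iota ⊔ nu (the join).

chi

Common upper bounds of {iota, nu}: beta, chi, pi, zeta.
The least among these is chi.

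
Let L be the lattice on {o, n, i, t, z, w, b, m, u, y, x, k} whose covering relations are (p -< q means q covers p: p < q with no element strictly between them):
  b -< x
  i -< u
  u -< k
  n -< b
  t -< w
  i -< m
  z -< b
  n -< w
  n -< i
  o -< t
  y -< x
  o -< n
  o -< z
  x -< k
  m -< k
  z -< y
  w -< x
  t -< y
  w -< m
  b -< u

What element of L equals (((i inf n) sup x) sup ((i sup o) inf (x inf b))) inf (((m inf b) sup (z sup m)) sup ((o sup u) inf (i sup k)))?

x

i ∧ n = n
n ∨ x = x
i ∨ o = i
x ∧ b = b
i ∧ b = n
x ∨ n = x
m ∧ b = n
z ∨ m = k
n ∨ k = k
o ∨ u = u
i ∨ k = k
u ∧ k = u
k ∨ u = k
x ∧ k = x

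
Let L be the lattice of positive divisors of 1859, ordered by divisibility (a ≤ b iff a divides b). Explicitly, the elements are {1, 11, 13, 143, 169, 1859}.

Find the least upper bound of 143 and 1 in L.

143

Common upper bounds of {143, 1}: 143, 1859.
The least among these is 143.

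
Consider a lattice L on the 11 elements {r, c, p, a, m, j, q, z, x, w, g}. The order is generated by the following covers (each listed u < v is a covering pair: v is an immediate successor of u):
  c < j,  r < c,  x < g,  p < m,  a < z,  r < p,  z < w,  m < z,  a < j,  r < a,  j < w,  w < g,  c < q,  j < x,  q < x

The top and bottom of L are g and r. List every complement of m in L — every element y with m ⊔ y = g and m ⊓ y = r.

q, x

Need y with m ∨ y = g and m ∧ y = r.
Checking each element gives: q, x.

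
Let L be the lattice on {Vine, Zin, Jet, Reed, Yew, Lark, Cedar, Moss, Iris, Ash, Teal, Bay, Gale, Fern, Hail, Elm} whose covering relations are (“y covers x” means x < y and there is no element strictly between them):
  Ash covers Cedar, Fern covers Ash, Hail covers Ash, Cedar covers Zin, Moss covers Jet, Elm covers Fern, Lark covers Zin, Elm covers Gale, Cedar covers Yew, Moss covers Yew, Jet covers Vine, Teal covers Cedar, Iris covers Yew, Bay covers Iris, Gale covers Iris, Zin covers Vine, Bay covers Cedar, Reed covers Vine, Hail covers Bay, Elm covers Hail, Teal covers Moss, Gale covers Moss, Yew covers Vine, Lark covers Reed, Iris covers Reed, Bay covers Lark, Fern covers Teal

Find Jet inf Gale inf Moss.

Common lower bounds of {Jet, Gale, Moss}: Jet, Vine.
The greatest among these is Jet.

Jet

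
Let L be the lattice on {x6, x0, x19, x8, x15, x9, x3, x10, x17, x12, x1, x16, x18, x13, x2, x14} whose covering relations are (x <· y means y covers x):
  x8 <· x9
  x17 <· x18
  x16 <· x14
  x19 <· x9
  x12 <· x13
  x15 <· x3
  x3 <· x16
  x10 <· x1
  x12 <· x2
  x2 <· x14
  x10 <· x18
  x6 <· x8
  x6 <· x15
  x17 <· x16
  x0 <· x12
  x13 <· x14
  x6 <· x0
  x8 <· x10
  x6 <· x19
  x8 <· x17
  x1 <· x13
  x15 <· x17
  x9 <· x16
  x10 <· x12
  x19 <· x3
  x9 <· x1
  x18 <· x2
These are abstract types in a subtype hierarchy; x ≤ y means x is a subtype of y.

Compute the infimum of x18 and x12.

Common lower bounds of {x18, x12}: x10, x6, x8.
The greatest among these is x10.

x10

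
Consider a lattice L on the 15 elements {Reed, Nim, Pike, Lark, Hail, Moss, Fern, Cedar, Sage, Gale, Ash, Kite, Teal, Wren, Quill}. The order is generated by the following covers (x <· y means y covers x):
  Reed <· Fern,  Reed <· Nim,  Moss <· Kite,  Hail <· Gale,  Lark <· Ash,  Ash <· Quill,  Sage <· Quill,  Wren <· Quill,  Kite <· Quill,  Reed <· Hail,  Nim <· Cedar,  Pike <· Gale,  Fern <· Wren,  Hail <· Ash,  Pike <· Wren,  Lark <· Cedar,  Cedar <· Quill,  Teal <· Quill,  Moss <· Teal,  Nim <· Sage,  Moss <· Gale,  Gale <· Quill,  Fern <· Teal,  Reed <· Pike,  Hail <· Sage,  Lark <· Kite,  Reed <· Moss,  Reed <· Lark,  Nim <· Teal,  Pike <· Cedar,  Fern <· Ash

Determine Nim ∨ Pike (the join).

Cedar

Common upper bounds of {Nim, Pike}: Cedar, Quill.
The least among these is Cedar.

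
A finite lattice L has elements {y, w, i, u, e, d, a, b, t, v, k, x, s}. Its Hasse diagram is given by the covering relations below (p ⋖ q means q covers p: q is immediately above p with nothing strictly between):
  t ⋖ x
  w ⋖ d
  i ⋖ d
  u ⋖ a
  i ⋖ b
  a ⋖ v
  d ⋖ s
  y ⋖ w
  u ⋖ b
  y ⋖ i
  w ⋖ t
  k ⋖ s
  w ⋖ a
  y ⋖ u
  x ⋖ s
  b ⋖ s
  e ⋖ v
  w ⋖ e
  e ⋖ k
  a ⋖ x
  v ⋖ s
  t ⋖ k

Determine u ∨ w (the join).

Common upper bounds of {u, w}: a, s, v, x.
The least among these is a.

a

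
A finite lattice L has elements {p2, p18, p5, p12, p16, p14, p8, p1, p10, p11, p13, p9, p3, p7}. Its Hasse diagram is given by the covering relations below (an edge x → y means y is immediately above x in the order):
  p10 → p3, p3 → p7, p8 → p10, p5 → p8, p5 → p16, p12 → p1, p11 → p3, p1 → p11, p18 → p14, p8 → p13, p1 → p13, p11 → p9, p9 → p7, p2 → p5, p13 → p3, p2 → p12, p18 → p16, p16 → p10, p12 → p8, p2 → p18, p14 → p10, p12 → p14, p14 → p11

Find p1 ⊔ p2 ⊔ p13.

p13

Common upper bounds of {p1, p2, p13}: p13, p3, p7.
The least among these is p13.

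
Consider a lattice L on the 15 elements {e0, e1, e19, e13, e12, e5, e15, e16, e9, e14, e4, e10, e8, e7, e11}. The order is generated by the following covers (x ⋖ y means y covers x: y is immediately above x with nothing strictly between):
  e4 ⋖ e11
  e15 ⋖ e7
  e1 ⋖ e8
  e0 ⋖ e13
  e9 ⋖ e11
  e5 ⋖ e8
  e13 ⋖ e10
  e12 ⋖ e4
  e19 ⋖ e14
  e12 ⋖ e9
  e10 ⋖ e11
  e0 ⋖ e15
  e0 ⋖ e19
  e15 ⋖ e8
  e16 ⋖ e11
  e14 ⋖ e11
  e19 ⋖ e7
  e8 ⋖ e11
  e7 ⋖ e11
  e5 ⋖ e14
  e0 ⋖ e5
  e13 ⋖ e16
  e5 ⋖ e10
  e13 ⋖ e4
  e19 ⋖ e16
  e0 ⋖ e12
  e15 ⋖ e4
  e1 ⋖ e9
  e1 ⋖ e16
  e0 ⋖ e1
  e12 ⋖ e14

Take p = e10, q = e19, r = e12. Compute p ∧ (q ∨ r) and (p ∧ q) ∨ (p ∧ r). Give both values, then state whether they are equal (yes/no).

e5; e0; no

q ∨ r = e14, so p ∧ (q ∨ r) = e10 ∧ e14 = e5.
p ∧ q = e0 and p ∧ r = e0, so (p ∧ q) ∨ (p ∧ r) = e0 ∨ e0 = e0.
Equal: no.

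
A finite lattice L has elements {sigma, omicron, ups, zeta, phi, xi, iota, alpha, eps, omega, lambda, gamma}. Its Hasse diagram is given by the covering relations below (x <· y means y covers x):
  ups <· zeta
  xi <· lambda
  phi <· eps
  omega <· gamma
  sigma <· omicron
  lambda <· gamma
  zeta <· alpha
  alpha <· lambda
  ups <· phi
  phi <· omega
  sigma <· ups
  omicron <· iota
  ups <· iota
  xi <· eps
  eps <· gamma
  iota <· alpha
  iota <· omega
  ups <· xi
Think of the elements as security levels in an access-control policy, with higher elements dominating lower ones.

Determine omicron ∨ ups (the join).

iota

Common upper bounds of {omicron, ups}: alpha, gamma, iota, lambda, omega.
The least among these is iota.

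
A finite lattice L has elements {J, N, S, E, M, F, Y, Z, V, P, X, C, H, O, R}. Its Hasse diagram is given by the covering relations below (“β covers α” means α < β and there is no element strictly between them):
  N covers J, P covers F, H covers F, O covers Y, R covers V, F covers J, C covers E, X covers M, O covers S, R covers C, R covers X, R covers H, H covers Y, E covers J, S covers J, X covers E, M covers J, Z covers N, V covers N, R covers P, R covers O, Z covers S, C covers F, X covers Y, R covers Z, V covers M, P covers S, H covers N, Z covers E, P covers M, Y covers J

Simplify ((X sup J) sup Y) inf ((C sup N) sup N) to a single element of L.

X ∨ J = X
X ∨ Y = X
C ∨ N = R
R ∨ N = R
X ∧ R = X

X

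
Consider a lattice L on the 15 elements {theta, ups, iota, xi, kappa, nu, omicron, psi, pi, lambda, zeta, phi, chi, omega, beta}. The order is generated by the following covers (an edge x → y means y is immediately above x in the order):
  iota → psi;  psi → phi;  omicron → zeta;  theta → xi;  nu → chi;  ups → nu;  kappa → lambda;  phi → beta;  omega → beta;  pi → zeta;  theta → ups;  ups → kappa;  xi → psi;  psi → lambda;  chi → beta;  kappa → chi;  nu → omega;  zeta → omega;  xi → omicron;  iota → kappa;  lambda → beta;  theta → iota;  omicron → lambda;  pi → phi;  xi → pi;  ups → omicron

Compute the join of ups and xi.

Common upper bounds of {ups, xi}: beta, lambda, omega, omicron, zeta.
The least among these is omicron.

omicron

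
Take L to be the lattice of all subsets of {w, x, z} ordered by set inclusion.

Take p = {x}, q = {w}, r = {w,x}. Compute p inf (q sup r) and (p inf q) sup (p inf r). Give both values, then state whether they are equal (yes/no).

{x}; {x}; yes

q sup r = {w,x}, so p inf (q sup r) = {x} inf {w,x} = {x}.
p inf q = {} and p inf r = {x}, so (p inf q) sup (p inf r) = {} sup {x} = {x}.
Equal: yes.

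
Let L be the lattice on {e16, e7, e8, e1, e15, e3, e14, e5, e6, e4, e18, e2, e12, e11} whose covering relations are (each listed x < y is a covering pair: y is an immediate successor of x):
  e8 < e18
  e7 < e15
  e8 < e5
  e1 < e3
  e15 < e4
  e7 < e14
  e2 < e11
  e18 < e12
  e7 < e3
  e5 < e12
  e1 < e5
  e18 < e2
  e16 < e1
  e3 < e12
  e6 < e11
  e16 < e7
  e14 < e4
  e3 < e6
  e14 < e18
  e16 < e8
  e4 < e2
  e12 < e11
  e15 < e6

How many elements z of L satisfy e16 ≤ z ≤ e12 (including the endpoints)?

The interval [e16, e12] = {e1, e12, e14, e16, e18, e3, e5, e7, e8}, which has 9 elements.

9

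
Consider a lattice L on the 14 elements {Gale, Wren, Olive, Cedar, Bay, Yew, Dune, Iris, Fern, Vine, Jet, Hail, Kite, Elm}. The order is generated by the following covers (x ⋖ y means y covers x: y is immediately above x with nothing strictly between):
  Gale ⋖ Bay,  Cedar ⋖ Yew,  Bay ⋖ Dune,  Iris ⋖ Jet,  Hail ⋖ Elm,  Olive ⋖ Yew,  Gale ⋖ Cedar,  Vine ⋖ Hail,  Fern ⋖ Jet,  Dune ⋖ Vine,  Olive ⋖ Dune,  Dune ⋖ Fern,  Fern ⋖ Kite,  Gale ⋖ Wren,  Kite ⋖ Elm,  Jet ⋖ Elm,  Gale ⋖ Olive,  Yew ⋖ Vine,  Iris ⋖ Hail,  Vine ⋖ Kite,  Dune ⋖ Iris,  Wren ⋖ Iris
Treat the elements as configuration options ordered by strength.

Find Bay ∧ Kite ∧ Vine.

Common lower bounds of {Bay, Kite, Vine}: Bay, Gale.
The greatest among these is Bay.

Bay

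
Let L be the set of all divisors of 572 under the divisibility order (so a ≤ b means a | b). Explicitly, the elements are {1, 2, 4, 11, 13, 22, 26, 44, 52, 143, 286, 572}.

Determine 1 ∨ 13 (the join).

13

Common upper bounds of {1, 13}: 13, 143, 26, 286, 52, 572.
The least among these is 13.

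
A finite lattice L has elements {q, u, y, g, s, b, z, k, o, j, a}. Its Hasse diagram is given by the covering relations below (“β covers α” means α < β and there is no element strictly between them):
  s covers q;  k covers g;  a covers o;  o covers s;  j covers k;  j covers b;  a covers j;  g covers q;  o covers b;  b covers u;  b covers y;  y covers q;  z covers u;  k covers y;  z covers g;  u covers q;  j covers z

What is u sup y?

Common upper bounds of {u, y}: a, b, j, o.
The least among these is b.

b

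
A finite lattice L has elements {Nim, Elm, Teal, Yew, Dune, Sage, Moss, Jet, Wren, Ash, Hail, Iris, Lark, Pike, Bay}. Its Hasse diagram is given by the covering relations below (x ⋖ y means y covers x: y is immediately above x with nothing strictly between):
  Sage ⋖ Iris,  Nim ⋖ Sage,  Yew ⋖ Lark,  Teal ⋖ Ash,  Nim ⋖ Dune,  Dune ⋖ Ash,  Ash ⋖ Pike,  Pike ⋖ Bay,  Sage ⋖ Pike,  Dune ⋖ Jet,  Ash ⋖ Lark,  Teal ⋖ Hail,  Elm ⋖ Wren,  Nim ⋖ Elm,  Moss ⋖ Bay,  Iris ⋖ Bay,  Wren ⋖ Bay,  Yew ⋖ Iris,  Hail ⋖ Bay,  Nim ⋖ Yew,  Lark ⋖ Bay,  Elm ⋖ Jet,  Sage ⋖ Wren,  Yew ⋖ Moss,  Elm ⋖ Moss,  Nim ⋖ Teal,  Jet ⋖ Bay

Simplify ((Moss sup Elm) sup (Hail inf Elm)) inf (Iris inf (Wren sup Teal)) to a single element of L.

Yew

Moss ∨ Elm = Moss
Hail ∧ Elm = Nim
Moss ∨ Nim = Moss
Wren ∨ Teal = Bay
Iris ∧ Bay = Iris
Moss ∧ Iris = Yew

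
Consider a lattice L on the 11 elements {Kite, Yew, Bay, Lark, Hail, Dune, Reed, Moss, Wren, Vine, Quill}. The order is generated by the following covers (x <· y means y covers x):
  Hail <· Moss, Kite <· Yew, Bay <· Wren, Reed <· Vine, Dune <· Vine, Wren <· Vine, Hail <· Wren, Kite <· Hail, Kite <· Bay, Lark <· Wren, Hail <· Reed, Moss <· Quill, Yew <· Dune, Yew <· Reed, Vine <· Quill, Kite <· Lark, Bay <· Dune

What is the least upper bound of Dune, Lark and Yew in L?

Vine

Common upper bounds of {Dune, Lark, Yew}: Quill, Vine.
The least among these is Vine.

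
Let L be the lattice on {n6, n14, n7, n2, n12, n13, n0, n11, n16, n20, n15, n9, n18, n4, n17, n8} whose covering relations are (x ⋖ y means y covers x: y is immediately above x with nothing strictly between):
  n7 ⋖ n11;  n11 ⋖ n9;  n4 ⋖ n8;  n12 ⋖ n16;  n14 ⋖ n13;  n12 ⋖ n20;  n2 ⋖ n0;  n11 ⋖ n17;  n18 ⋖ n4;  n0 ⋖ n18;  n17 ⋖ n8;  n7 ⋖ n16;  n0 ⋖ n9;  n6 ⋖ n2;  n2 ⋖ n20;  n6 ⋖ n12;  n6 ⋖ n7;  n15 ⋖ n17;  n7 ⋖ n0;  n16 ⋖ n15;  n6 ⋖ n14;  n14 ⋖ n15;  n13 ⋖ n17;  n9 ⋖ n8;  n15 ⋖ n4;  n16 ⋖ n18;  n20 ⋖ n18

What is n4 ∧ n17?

n15

Common lower bounds of {n4, n17}: n12, n14, n15, n16, n6, n7.
The greatest among these is n15.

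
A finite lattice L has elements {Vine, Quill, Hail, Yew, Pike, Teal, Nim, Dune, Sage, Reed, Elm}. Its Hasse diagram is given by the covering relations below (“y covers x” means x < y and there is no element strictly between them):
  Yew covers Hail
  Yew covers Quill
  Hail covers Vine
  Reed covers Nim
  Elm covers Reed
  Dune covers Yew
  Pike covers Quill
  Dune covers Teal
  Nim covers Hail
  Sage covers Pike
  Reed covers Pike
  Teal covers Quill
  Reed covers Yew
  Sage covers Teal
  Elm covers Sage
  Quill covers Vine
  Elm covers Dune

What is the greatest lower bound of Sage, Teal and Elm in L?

Common lower bounds of {Sage, Teal, Elm}: Quill, Teal, Vine.
The greatest among these is Teal.

Teal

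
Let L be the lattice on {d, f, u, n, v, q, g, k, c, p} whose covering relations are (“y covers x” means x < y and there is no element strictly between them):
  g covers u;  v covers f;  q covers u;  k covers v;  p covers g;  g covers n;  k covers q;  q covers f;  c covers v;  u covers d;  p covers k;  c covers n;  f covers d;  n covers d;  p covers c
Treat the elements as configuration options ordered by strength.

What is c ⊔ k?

p

Common upper bounds of {c, k}: p.
The least among these is p.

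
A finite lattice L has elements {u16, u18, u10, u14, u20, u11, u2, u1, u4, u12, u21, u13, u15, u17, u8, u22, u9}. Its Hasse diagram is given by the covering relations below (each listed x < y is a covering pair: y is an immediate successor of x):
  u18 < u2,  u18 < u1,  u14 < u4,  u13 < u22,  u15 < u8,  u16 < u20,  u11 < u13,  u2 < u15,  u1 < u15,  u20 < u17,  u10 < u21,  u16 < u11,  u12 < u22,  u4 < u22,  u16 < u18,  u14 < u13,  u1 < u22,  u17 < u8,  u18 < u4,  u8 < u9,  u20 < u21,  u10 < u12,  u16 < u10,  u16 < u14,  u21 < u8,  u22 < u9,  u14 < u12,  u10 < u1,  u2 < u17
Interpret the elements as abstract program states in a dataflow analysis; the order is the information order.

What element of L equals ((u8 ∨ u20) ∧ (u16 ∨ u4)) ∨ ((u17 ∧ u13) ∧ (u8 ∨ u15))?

u8 ∨ u20 = u8
u16 ∨ u4 = u4
u8 ∧ u4 = u18
u17 ∧ u13 = u16
u8 ∨ u15 = u8
u16 ∧ u8 = u16
u18 ∨ u16 = u18

u18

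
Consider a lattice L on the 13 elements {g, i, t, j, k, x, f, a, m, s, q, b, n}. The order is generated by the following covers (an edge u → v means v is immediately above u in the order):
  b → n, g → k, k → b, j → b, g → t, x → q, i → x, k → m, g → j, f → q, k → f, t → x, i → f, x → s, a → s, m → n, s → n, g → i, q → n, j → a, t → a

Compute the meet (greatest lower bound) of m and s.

g

Common lower bounds of {m, s}: g.
The greatest among these is g.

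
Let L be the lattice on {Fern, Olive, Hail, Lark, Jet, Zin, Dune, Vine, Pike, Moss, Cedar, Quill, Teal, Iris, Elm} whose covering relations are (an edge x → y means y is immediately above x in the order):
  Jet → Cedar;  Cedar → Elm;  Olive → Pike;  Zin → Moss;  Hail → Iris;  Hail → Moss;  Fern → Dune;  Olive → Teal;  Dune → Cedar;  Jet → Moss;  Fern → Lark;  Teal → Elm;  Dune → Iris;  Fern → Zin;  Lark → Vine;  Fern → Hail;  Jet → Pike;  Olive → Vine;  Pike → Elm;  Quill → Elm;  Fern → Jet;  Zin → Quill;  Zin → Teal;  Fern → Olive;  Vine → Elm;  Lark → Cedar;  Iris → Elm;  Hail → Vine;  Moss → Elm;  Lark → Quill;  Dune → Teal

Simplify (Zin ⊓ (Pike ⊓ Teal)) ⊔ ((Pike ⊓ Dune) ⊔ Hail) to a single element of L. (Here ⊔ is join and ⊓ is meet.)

Pike ∧ Teal = Olive
Zin ∧ Olive = Fern
Pike ∧ Dune = Fern
Fern ∨ Hail = Hail
Fern ∨ Hail = Hail

Hail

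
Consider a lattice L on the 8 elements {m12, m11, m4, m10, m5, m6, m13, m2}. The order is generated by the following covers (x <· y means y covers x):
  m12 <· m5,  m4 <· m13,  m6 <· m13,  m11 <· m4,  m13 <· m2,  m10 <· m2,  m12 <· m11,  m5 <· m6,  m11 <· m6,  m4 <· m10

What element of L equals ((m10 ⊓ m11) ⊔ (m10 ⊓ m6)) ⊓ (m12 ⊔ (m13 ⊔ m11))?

m10 ∧ m11 = m11
m10 ∧ m6 = m11
m11 ∨ m11 = m11
m13 ∨ m11 = m13
m12 ∨ m13 = m13
m11 ∧ m13 = m11

m11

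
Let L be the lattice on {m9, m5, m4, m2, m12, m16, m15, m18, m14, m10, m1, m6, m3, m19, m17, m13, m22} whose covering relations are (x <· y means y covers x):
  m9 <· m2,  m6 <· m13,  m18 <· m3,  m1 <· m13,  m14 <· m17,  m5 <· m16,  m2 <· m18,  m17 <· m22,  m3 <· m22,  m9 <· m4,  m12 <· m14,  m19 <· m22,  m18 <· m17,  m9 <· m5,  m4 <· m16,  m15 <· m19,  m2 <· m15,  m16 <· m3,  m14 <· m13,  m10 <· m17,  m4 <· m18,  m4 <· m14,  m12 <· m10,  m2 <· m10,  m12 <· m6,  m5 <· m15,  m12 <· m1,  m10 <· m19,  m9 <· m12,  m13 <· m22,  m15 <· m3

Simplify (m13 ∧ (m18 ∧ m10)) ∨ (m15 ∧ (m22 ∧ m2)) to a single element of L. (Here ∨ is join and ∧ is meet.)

m2

m18 ∧ m10 = m2
m13 ∧ m2 = m9
m22 ∧ m2 = m2
m15 ∧ m2 = m2
m9 ∨ m2 = m2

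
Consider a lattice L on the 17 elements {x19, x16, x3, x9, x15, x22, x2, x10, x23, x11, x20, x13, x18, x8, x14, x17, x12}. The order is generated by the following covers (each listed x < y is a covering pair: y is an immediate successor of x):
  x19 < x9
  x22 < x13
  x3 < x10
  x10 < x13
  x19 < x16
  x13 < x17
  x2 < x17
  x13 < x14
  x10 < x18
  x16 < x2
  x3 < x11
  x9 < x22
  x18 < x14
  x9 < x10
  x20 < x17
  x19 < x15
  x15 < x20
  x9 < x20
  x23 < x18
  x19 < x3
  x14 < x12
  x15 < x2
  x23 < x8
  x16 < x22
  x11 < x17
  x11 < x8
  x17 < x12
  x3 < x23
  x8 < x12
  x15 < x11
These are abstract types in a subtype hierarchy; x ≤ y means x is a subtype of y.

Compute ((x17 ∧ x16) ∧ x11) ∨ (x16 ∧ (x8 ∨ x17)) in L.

x16

x17 ∧ x16 = x16
x16 ∧ x11 = x19
x8 ∨ x17 = x12
x16 ∧ x12 = x16
x19 ∨ x16 = x16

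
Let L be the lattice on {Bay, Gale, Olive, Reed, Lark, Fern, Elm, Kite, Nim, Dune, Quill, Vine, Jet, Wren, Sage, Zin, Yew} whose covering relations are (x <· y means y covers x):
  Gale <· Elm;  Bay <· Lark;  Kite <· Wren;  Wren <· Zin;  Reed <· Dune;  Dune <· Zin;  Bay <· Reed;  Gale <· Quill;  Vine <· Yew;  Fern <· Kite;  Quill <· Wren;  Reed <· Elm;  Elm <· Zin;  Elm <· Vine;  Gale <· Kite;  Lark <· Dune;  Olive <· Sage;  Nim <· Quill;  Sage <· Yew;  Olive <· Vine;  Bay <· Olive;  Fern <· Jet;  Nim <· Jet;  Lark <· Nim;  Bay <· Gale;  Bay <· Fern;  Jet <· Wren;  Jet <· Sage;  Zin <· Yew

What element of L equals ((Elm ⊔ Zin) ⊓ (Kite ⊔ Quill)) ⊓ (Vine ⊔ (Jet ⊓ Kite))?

Elm ∨ Zin = Zin
Kite ∨ Quill = Wren
Zin ∧ Wren = Wren
Jet ∧ Kite = Fern
Vine ∨ Fern = Yew
Wren ∧ Yew = Wren

Wren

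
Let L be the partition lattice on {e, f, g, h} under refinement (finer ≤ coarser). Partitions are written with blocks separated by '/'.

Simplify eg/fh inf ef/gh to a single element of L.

eg/fh ∧ ef/gh = e/f/g/h

e/f/g/h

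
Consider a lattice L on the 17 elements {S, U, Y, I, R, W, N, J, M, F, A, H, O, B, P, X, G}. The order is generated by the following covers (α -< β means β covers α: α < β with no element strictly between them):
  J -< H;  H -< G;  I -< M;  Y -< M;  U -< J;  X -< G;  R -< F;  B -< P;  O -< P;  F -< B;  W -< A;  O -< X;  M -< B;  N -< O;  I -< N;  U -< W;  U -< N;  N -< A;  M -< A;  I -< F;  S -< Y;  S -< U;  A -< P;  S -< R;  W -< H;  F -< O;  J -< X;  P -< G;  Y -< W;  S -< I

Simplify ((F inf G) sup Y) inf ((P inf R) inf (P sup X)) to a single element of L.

R

F ∧ G = F
F ∨ Y = B
P ∧ R = R
P ∨ X = G
R ∧ G = R
B ∧ R = R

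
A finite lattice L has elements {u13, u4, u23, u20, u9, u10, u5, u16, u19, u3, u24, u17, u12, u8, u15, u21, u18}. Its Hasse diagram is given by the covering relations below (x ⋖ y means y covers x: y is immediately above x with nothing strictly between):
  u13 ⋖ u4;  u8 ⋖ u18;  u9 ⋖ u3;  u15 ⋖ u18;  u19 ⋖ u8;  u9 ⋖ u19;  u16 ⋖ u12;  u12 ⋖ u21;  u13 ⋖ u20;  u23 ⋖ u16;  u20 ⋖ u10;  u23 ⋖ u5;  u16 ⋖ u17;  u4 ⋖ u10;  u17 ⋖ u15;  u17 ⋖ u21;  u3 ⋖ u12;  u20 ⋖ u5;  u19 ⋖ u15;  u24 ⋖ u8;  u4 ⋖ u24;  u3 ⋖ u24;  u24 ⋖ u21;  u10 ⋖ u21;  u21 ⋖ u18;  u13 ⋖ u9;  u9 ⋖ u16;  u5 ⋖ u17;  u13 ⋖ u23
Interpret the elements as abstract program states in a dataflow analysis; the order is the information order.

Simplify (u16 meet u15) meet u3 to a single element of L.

u16 ∧ u15 = u16
u16 ∧ u3 = u9

u9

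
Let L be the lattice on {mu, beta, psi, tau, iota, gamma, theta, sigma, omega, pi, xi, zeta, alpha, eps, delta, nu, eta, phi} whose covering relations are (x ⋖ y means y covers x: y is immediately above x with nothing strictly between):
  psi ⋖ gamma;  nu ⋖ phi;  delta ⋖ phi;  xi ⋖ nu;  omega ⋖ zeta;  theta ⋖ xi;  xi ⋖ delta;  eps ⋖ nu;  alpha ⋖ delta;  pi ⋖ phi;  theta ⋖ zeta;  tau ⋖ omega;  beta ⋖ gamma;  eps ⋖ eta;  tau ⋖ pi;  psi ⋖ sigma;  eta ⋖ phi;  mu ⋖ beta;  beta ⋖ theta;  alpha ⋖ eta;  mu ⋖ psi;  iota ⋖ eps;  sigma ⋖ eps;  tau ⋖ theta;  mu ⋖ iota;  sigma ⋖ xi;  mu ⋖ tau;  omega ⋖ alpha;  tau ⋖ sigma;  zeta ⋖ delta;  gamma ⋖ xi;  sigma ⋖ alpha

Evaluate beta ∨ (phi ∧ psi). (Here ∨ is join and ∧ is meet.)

gamma

phi ∧ psi = psi
beta ∨ psi = gamma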